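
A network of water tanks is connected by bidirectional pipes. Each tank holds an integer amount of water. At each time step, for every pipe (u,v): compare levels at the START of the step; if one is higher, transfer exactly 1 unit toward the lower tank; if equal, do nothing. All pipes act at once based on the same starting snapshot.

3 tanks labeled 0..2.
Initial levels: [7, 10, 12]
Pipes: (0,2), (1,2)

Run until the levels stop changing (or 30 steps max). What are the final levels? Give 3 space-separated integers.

Answer: 9 9 11

Derivation:
Step 1: flows [2->0,2->1] -> levels [8 11 10]
Step 2: flows [2->0,1->2] -> levels [9 10 10]
Step 3: flows [2->0,1=2] -> levels [10 10 9]
Step 4: flows [0->2,1->2] -> levels [9 9 11]
Step 5: flows [2->0,2->1] -> levels [10 10 9]
  -> period-2 cycle: step 5 state = step 3 state; never stabilizes
  -> state at step 30: (30-3) mod 2 = 1, same as step 4 -> [9 9 11]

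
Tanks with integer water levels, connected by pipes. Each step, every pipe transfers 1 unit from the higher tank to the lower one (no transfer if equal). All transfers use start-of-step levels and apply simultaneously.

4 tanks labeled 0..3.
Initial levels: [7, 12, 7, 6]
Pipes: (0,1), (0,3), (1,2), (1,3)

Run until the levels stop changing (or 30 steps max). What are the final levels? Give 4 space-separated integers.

Step 1: flows [1->0,0->3,1->2,1->3] -> levels [7 9 8 8]
Step 2: flows [1->0,3->0,1->2,1->3] -> levels [9 6 9 8]
Step 3: flows [0->1,0->3,2->1,3->1] -> levels [7 9 8 8]
  -> period-2 cycle: step 3 state = step 1 state; never stabilizes
  -> state at step 30: (30-1) mod 2 = 1, same as step 2 -> [9 6 9 8]

Answer: 9 6 9 8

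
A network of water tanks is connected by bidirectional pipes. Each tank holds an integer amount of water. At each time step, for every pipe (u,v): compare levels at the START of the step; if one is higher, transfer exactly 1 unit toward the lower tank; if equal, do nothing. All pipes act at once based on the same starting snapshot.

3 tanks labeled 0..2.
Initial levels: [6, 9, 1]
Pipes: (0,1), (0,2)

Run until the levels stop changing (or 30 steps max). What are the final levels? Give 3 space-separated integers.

Answer: 4 6 6

Derivation:
Step 1: flows [1->0,0->2] -> levels [6 8 2]
Step 2: flows [1->0,0->2] -> levels [6 7 3]
Step 3: flows [1->0,0->2] -> levels [6 6 4]
Step 4: flows [0=1,0->2] -> levels [5 6 5]
Step 5: flows [1->0,0=2] -> levels [6 5 5]
Step 6: flows [0->1,0->2] -> levels [4 6 6]
Step 7: flows [1->0,2->0] -> levels [6 5 5]
  -> period-2 cycle: step 7 state = step 5 state; never stabilizes
  -> state at step 30: (30-5) mod 2 = 1, same as step 6 -> [4 6 6]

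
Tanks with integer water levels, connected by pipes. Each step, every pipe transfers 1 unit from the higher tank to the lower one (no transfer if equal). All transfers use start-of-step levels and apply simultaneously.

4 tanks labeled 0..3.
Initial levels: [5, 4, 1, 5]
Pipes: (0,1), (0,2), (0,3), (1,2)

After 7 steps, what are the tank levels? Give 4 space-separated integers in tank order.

Answer: 2 4 4 5

Derivation:
Step 1: flows [0->1,0->2,0=3,1->2] -> levels [3 4 3 5]
Step 2: flows [1->0,0=2,3->0,1->2] -> levels [5 2 4 4]
Step 3: flows [0->1,0->2,0->3,2->1] -> levels [2 4 4 5]
Step 4: flows [1->0,2->0,3->0,1=2] -> levels [5 3 3 4]
Step 5: flows [0->1,0->2,0->3,1=2] -> levels [2 4 4 5]
  -> period-2 cycle: step 5 state = step 3 state
  -> state at step 7: (7-3) mod 2 = 0, same as step 3 -> [2 4 4 5]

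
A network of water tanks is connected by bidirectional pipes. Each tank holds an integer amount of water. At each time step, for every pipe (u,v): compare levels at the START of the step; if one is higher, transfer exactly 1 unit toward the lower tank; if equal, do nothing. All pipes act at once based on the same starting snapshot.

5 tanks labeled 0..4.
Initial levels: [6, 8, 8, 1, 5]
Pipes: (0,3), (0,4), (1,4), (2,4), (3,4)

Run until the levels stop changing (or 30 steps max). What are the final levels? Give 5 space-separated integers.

Answer: 6 6 6 6 4

Derivation:
Step 1: flows [0->3,0->4,1->4,2->4,4->3] -> levels [4 7 7 3 7]
Step 2: flows [0->3,4->0,1=4,2=4,4->3] -> levels [4 7 7 5 5]
Step 3: flows [3->0,4->0,1->4,2->4,3=4] -> levels [6 6 6 4 6]
Step 4: flows [0->3,0=4,1=4,2=4,4->3] -> levels [5 6 6 6 5]
Step 5: flows [3->0,0=4,1->4,2->4,3->4] -> levels [6 5 5 4 8]
Step 6: flows [0->3,4->0,4->1,4->2,4->3] -> levels [6 6 6 6 4]
Step 7: flows [0=3,0->4,1->4,2->4,3->4] -> levels [5 5 5 5 8]
Step 8: flows [0=3,4->0,4->1,4->2,4->3] -> levels [6 6 6 6 4]
  -> period-2 cycle: step 8 state = step 6 state; never stabilizes
  -> state at step 30: (30-6) mod 2 = 0, same as step 6 -> [6 6 6 6 4]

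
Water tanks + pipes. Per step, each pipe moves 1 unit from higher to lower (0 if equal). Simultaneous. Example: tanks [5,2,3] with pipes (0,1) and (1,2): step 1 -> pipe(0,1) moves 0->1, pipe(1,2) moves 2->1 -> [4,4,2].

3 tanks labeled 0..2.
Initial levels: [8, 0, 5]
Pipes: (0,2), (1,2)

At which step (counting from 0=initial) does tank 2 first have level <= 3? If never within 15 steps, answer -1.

Step 1: flows [0->2,2->1] -> levels [7 1 5]
Step 2: flows [0->2,2->1] -> levels [6 2 5]
Step 3: flows [0->2,2->1] -> levels [5 3 5]
Step 4: flows [0=2,2->1] -> levels [5 4 4]
Step 5: flows [0->2,1=2] -> levels [4 4 5]
Step 6: flows [2->0,2->1] -> levels [5 5 3]
Tank 2 first reaches <=3 at step 6

Answer: 6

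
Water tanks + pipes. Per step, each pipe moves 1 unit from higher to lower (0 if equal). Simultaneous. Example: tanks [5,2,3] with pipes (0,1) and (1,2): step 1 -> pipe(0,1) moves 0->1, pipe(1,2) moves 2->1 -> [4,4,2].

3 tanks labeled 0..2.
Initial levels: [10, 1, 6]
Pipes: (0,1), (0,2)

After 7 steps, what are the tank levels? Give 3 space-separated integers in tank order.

Answer: 5 6 6

Derivation:
Step 1: flows [0->1,0->2] -> levels [8 2 7]
Step 2: flows [0->1,0->2] -> levels [6 3 8]
Step 3: flows [0->1,2->0] -> levels [6 4 7]
Step 4: flows [0->1,2->0] -> levels [6 5 6]
Step 5: flows [0->1,0=2] -> levels [5 6 6]
Step 6: flows [1->0,2->0] -> levels [7 5 5]
Step 7: flows [0->1,0->2] -> levels [5 6 6]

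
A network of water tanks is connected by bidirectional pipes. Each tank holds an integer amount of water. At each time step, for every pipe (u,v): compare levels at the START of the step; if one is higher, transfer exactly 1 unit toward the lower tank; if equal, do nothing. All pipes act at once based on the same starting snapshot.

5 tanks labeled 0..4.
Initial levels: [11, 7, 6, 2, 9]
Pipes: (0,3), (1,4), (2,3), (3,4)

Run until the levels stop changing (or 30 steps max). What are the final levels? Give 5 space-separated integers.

Step 1: flows [0->3,4->1,2->3,4->3] -> levels [10 8 5 5 7]
Step 2: flows [0->3,1->4,2=3,4->3] -> levels [9 7 5 7 7]
Step 3: flows [0->3,1=4,3->2,3=4] -> levels [8 7 6 7 7]
Step 4: flows [0->3,1=4,3->2,3=4] -> levels [7 7 7 7 7]
Step 5: flows [0=3,1=4,2=3,3=4] -> levels [7 7 7 7 7]
  -> stable (no change)

Answer: 7 7 7 7 7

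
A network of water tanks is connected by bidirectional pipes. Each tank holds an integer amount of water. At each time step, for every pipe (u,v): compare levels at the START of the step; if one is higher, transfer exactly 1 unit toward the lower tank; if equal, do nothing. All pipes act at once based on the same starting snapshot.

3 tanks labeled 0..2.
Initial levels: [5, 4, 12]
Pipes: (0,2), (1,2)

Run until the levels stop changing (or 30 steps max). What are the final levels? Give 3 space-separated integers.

Step 1: flows [2->0,2->1] -> levels [6 5 10]
Step 2: flows [2->0,2->1] -> levels [7 6 8]
Step 3: flows [2->0,2->1] -> levels [8 7 6]
Step 4: flows [0->2,1->2] -> levels [7 6 8]
  -> period-2 cycle: step 4 state = step 2 state; never stabilizes
  -> state at step 30: (30-2) mod 2 = 0, same as step 2 -> [7 6 8]

Answer: 7 6 8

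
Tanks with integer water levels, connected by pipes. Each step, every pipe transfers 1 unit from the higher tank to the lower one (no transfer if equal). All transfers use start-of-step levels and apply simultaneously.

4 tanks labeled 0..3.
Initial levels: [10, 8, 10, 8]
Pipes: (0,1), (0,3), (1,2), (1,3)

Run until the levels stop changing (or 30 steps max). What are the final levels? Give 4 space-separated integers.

Answer: 10 7 10 9

Derivation:
Step 1: flows [0->1,0->3,2->1,1=3] -> levels [8 10 9 9]
Step 2: flows [1->0,3->0,1->2,1->3] -> levels [10 7 10 9]
Step 3: flows [0->1,0->3,2->1,3->1] -> levels [8 10 9 9]
  -> period-2 cycle: step 3 state = step 1 state; never stabilizes
  -> state at step 30: (30-1) mod 2 = 1, same as step 2 -> [10 7 10 9]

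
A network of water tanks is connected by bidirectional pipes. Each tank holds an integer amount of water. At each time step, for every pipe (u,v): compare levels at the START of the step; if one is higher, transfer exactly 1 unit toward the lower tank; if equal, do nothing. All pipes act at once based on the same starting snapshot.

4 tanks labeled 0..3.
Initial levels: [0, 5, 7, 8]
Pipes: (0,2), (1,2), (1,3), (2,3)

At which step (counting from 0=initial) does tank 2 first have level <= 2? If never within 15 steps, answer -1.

Step 1: flows [2->0,2->1,3->1,3->2] -> levels [1 7 6 6]
Step 2: flows [2->0,1->2,1->3,2=3] -> levels [2 5 6 7]
Step 3: flows [2->0,2->1,3->1,3->2] -> levels [3 7 5 5]
Step 4: flows [2->0,1->2,1->3,2=3] -> levels [4 5 5 6]
Step 5: flows [2->0,1=2,3->1,3->2] -> levels [5 6 5 4]
Step 6: flows [0=2,1->2,1->3,2->3] -> levels [5 4 5 6]
Step 7: flows [0=2,2->1,3->1,3->2] -> levels [5 6 5 4]
  -> period-2 cycle (repeats step 5); tank 2 never drops to <=2
Tank 2 never reaches <=2 within 15 steps

Answer: -1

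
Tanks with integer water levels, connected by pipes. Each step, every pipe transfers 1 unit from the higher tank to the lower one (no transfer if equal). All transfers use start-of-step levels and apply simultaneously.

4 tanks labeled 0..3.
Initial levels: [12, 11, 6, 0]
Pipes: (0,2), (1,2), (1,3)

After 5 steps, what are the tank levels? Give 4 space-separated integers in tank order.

Step 1: flows [0->2,1->2,1->3] -> levels [11 9 8 1]
Step 2: flows [0->2,1->2,1->3] -> levels [10 7 10 2]
Step 3: flows [0=2,2->1,1->3] -> levels [10 7 9 3]
Step 4: flows [0->2,2->1,1->3] -> levels [9 7 9 4]
Step 5: flows [0=2,2->1,1->3] -> levels [9 7 8 5]

Answer: 9 7 8 5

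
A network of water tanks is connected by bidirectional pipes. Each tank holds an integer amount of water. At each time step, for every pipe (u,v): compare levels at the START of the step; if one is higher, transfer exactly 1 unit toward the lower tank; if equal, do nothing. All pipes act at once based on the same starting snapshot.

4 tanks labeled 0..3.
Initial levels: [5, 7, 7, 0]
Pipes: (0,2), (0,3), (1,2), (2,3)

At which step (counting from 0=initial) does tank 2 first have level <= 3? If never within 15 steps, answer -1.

Step 1: flows [2->0,0->3,1=2,2->3] -> levels [5 7 5 2]
Step 2: flows [0=2,0->3,1->2,2->3] -> levels [4 6 5 4]
Step 3: flows [2->0,0=3,1->2,2->3] -> levels [5 5 4 5]
Step 4: flows [0->2,0=3,1->2,3->2] -> levels [4 4 7 4]
Step 5: flows [2->0,0=3,2->1,2->3] -> levels [5 5 4 5]
  -> period-2 cycle (repeats step 3); tank 2 never drops to <=3
Tank 2 never reaches <=3 within 15 steps

Answer: -1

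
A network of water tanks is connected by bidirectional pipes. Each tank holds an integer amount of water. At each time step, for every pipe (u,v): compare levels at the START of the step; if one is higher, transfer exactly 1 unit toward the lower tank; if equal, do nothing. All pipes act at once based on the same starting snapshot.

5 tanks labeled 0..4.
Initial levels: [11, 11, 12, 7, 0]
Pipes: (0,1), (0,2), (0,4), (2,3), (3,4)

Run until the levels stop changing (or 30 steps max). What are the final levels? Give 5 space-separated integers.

Answer: 7 9 9 7 9

Derivation:
Step 1: flows [0=1,2->0,0->4,2->3,3->4] -> levels [11 11 10 7 2]
Step 2: flows [0=1,0->2,0->4,2->3,3->4] -> levels [9 11 10 7 4]
Step 3: flows [1->0,2->0,0->4,2->3,3->4] -> levels [10 10 8 7 6]
Step 4: flows [0=1,0->2,0->4,2->3,3->4] -> levels [8 10 8 7 8]
Step 5: flows [1->0,0=2,0=4,2->3,4->3] -> levels [9 9 7 9 7]
Step 6: flows [0=1,0->2,0->4,3->2,3->4] -> levels [7 9 9 7 9]
Step 7: flows [1->0,2->0,4->0,2->3,4->3] -> levels [10 8 7 9 7]
Step 8: flows [0->1,0->2,0->4,3->2,3->4] -> levels [7 9 9 7 9]
  -> period-2 cycle: step 8 state = step 6 state; never stabilizes
  -> state at step 30: (30-6) mod 2 = 0, same as step 6 -> [7 9 9 7 9]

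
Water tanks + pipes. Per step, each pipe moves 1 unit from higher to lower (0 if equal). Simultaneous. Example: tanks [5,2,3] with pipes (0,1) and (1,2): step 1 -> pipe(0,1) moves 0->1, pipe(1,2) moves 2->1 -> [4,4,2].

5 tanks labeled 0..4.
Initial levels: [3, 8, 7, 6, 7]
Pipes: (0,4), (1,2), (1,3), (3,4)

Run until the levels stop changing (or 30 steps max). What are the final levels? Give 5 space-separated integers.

Answer: 6 7 6 7 5

Derivation:
Step 1: flows [4->0,1->2,1->3,4->3] -> levels [4 6 8 8 5]
Step 2: flows [4->0,2->1,3->1,3->4] -> levels [5 8 7 6 5]
Step 3: flows [0=4,1->2,1->3,3->4] -> levels [5 6 8 6 6]
Step 4: flows [4->0,2->1,1=3,3=4] -> levels [6 7 7 6 5]
Step 5: flows [0->4,1=2,1->3,3->4] -> levels [5 6 7 6 7]
Step 6: flows [4->0,2->1,1=3,4->3] -> levels [6 7 6 7 5]
Step 7: flows [0->4,1->2,1=3,3->4] -> levels [5 6 7 6 7]
  -> period-2 cycle: step 7 state = step 5 state; never stabilizes
  -> state at step 30: (30-5) mod 2 = 1, same as step 6 -> [6 7 6 7 5]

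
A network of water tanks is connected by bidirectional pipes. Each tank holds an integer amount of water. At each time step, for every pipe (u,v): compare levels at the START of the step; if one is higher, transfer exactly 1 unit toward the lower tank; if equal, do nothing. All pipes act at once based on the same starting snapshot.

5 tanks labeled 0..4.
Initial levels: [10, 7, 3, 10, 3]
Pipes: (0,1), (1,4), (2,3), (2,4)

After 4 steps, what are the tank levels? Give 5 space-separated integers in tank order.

Step 1: flows [0->1,1->4,3->2,2=4] -> levels [9 7 4 9 4]
Step 2: flows [0->1,1->4,3->2,2=4] -> levels [8 7 5 8 5]
Step 3: flows [0->1,1->4,3->2,2=4] -> levels [7 7 6 7 6]
Step 4: flows [0=1,1->4,3->2,2=4] -> levels [7 6 7 6 7]

Answer: 7 6 7 6 7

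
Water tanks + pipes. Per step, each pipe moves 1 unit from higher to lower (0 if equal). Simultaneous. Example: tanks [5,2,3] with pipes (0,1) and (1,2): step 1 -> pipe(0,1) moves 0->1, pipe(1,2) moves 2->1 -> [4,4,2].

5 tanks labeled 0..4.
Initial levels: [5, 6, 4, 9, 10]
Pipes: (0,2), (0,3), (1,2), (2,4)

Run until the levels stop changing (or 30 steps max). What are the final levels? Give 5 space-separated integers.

Answer: 8 7 5 6 8

Derivation:
Step 1: flows [0->2,3->0,1->2,4->2] -> levels [5 5 7 8 9]
Step 2: flows [2->0,3->0,2->1,4->2] -> levels [7 6 6 7 8]
Step 3: flows [0->2,0=3,1=2,4->2] -> levels [6 6 8 7 7]
Step 4: flows [2->0,3->0,2->1,2->4] -> levels [8 7 5 6 8]
Step 5: flows [0->2,0->3,1->2,4->2] -> levels [6 6 8 7 7]
  -> period-2 cycle: step 5 state = step 3 state; never stabilizes
  -> state at step 30: (30-3) mod 2 = 1, same as step 4 -> [8 7 5 6 8]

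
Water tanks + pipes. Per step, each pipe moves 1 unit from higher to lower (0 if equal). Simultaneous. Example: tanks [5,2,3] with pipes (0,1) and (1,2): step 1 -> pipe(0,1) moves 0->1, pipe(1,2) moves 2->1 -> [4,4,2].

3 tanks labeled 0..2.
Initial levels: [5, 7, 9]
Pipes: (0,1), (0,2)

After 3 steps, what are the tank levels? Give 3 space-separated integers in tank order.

Answer: 7 7 7

Derivation:
Step 1: flows [1->0,2->0] -> levels [7 6 8]
Step 2: flows [0->1,2->0] -> levels [7 7 7]
Step 3: flows [0=1,0=2] -> levels [7 7 7]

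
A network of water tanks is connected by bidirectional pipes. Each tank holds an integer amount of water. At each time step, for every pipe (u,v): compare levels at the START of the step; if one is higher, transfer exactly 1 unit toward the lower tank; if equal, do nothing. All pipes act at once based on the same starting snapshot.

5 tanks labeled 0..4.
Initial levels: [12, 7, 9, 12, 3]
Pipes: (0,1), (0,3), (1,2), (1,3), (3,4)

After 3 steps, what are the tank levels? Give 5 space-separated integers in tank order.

Answer: 11 8 10 8 6

Derivation:
Step 1: flows [0->1,0=3,2->1,3->1,3->4] -> levels [11 10 8 10 4]
Step 2: flows [0->1,0->3,1->2,1=3,3->4] -> levels [9 10 9 10 5]
Step 3: flows [1->0,3->0,1->2,1=3,3->4] -> levels [11 8 10 8 6]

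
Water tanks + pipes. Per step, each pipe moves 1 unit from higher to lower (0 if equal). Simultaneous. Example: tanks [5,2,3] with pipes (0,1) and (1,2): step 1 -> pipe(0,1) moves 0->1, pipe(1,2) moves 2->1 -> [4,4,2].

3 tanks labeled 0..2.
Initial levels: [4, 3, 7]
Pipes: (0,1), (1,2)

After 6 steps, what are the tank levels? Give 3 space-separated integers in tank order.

Step 1: flows [0->1,2->1] -> levels [3 5 6]
Step 2: flows [1->0,2->1] -> levels [4 5 5]
Step 3: flows [1->0,1=2] -> levels [5 4 5]
Step 4: flows [0->1,2->1] -> levels [4 6 4]
Step 5: flows [1->0,1->2] -> levels [5 4 5]
  -> period-2 cycle: step 5 state = step 3 state
  -> state at step 6: (6-3) mod 2 = 1, same as step 4 -> [4 6 4]

Answer: 4 6 4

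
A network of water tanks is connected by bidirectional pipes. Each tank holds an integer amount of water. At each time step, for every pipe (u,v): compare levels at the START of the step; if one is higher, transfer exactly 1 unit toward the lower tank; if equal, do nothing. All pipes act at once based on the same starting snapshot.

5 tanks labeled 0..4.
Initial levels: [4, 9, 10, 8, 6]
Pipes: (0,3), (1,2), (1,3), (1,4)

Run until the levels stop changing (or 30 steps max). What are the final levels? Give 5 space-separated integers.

Answer: 8 9 7 6 7

Derivation:
Step 1: flows [3->0,2->1,1->3,1->4] -> levels [5 8 9 8 7]
Step 2: flows [3->0,2->1,1=3,1->4] -> levels [6 8 8 7 8]
Step 3: flows [3->0,1=2,1->3,1=4] -> levels [7 7 8 7 8]
Step 4: flows [0=3,2->1,1=3,4->1] -> levels [7 9 7 7 7]
Step 5: flows [0=3,1->2,1->3,1->4] -> levels [7 6 8 8 8]
Step 6: flows [3->0,2->1,3->1,4->1] -> levels [8 9 7 6 7]
Step 7: flows [0->3,1->2,1->3,1->4] -> levels [7 6 8 8 8]
  -> period-2 cycle: step 7 state = step 5 state; never stabilizes
  -> state at step 30: (30-5) mod 2 = 1, same as step 6 -> [8 9 7 6 7]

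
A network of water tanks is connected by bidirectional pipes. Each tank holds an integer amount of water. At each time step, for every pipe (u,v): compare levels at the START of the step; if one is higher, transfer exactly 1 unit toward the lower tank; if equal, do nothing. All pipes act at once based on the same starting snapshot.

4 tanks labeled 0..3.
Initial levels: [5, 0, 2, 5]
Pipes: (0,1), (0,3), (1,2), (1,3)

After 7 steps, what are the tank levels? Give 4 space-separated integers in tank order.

Step 1: flows [0->1,0=3,2->1,3->1] -> levels [4 3 1 4]
Step 2: flows [0->1,0=3,1->2,3->1] -> levels [3 4 2 3]
Step 3: flows [1->0,0=3,1->2,1->3] -> levels [4 1 3 4]
Step 4: flows [0->1,0=3,2->1,3->1] -> levels [3 4 2 3]
  -> period-2 cycle: step 4 state = step 2 state
  -> state at step 7: (7-2) mod 2 = 1, same as step 3 -> [4 1 3 4]

Answer: 4 1 3 4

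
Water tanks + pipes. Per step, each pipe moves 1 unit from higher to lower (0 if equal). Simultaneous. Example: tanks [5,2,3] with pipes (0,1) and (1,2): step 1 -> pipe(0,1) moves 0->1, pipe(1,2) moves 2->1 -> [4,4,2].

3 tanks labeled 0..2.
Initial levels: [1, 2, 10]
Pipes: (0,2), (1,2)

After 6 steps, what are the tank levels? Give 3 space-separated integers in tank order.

Answer: 4 4 5

Derivation:
Step 1: flows [2->0,2->1] -> levels [2 3 8]
Step 2: flows [2->0,2->1] -> levels [3 4 6]
Step 3: flows [2->0,2->1] -> levels [4 5 4]
Step 4: flows [0=2,1->2] -> levels [4 4 5]
Step 5: flows [2->0,2->1] -> levels [5 5 3]
Step 6: flows [0->2,1->2] -> levels [4 4 5]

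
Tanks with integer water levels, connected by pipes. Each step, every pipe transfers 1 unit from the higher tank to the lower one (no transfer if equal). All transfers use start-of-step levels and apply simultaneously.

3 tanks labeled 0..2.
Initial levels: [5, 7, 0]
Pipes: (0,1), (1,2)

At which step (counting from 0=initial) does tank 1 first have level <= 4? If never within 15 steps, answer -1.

Answer: 3

Derivation:
Step 1: flows [1->0,1->2] -> levels [6 5 1]
Step 2: flows [0->1,1->2] -> levels [5 5 2]
Step 3: flows [0=1,1->2] -> levels [5 4 3]
Tank 1 first reaches <=4 at step 3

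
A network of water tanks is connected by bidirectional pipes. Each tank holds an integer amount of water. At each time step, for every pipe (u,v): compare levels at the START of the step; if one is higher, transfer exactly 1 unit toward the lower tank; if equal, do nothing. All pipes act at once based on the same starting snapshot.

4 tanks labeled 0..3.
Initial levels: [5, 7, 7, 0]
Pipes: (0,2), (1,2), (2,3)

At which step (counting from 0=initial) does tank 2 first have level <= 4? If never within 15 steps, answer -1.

Step 1: flows [2->0,1=2,2->3] -> levels [6 7 5 1]
Step 2: flows [0->2,1->2,2->3] -> levels [5 6 6 2]
Step 3: flows [2->0,1=2,2->3] -> levels [6 6 4 3]
Tank 2 first reaches <=4 at step 3

Answer: 3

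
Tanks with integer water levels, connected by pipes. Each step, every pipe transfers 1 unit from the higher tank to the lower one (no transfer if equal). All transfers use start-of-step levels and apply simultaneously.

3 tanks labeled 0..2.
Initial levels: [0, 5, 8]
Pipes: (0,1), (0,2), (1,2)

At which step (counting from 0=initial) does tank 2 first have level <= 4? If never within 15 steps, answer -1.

Step 1: flows [1->0,2->0,2->1] -> levels [2 5 6]
Step 2: flows [1->0,2->0,2->1] -> levels [4 5 4]
Tank 2 first reaches <=4 at step 2

Answer: 2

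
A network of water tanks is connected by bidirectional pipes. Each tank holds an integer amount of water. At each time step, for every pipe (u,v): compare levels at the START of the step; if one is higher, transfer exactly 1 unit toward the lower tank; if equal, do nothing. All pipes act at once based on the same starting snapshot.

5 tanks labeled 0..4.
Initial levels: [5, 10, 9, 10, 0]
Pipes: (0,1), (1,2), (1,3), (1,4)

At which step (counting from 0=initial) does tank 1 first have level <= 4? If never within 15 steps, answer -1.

Step 1: flows [1->0,1->2,1=3,1->4] -> levels [6 7 10 10 1]
Step 2: flows [1->0,2->1,3->1,1->4] -> levels [7 7 9 9 2]
Step 3: flows [0=1,2->1,3->1,1->4] -> levels [7 8 8 8 3]
Step 4: flows [1->0,1=2,1=3,1->4] -> levels [8 6 8 8 4]
Step 5: flows [0->1,2->1,3->1,1->4] -> levels [7 8 7 7 5]
Step 6: flows [1->0,1->2,1->3,1->4] -> levels [8 4 8 8 6]
Tank 1 first reaches <=4 at step 6

Answer: 6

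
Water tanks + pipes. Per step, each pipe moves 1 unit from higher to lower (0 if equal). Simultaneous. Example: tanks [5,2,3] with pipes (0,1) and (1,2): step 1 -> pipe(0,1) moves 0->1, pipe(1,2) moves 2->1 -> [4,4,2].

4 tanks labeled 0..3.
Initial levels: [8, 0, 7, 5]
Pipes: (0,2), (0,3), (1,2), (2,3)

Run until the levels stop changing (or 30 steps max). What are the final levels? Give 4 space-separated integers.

Answer: 6 5 5 4

Derivation:
Step 1: flows [0->2,0->3,2->1,2->3] -> levels [6 1 6 7]
Step 2: flows [0=2,3->0,2->1,3->2] -> levels [7 2 6 5]
Step 3: flows [0->2,0->3,2->1,2->3] -> levels [5 3 5 7]
Step 4: flows [0=2,3->0,2->1,3->2] -> levels [6 4 5 5]
Step 5: flows [0->2,0->3,2->1,2=3] -> levels [4 5 5 6]
Step 6: flows [2->0,3->0,1=2,3->2] -> levels [6 5 5 4]
Step 7: flows [0->2,0->3,1=2,2->3] -> levels [4 5 5 6]
  -> period-2 cycle: step 7 state = step 5 state; never stabilizes
  -> state at step 30: (30-5) mod 2 = 1, same as step 6 -> [6 5 5 4]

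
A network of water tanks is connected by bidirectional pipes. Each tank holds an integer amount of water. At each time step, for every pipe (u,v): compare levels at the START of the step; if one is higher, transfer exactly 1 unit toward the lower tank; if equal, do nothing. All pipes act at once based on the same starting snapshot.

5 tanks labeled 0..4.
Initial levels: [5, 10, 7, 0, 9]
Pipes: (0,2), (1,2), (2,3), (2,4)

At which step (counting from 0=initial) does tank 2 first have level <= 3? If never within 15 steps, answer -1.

Answer: -1

Derivation:
Step 1: flows [2->0,1->2,2->3,4->2] -> levels [6 9 7 1 8]
Step 2: flows [2->0,1->2,2->3,4->2] -> levels [7 8 7 2 7]
Step 3: flows [0=2,1->2,2->3,2=4] -> levels [7 7 7 3 7]
Step 4: flows [0=2,1=2,2->3,2=4] -> levels [7 7 6 4 7]
Step 5: flows [0->2,1->2,2->3,4->2] -> levels [6 6 8 5 6]
Step 6: flows [2->0,2->1,2->3,2->4] -> levels [7 7 4 6 7]
Step 7: flows [0->2,1->2,3->2,4->2] -> levels [6 6 8 5 6]
  -> period-2 cycle (repeats step 5); tank 2 never drops to <=3
Tank 2 never reaches <=3 within 15 steps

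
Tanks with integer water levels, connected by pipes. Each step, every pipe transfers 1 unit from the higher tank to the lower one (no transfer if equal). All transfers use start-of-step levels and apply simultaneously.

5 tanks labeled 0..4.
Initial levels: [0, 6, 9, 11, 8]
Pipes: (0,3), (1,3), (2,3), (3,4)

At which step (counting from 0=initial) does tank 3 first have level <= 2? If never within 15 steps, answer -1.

Step 1: flows [3->0,3->1,3->2,3->4] -> levels [1 7 10 7 9]
Step 2: flows [3->0,1=3,2->3,4->3] -> levels [2 7 9 8 8]
Step 3: flows [3->0,3->1,2->3,3=4] -> levels [3 8 8 7 8]
Step 4: flows [3->0,1->3,2->3,4->3] -> levels [4 7 7 9 7]
Step 5: flows [3->0,3->1,3->2,3->4] -> levels [5 8 8 5 8]
Step 6: flows [0=3,1->3,2->3,4->3] -> levels [5 7 7 8 7]
Step 7: flows [3->0,3->1,3->2,3->4] -> levels [6 8 8 4 8]
Step 8: flows [0->3,1->3,2->3,4->3] -> levels [5 7 7 8 7]
  -> period-2 cycle (repeats step 6); tank 3 never drops to <=2
Tank 3 never reaches <=2 within 15 steps

Answer: -1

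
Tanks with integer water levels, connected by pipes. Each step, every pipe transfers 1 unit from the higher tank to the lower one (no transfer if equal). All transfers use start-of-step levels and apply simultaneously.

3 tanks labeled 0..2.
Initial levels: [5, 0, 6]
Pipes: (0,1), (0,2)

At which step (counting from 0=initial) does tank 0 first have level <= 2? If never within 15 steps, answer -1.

Step 1: flows [0->1,2->0] -> levels [5 1 5]
Step 2: flows [0->1,0=2] -> levels [4 2 5]
Step 3: flows [0->1,2->0] -> levels [4 3 4]
Step 4: flows [0->1,0=2] -> levels [3 4 4]
Step 5: flows [1->0,2->0] -> levels [5 3 3]
Step 6: flows [0->1,0->2] -> levels [3 4 4]
  -> period-2 cycle (repeats step 4); tank 0 never drops to <=2
Tank 0 never reaches <=2 within 15 steps

Answer: -1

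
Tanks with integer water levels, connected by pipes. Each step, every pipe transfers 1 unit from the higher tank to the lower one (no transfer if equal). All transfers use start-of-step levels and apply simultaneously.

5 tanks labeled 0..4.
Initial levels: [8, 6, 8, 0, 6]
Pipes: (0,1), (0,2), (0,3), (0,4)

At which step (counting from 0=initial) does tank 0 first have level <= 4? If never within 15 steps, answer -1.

Step 1: flows [0->1,0=2,0->3,0->4] -> levels [5 7 8 1 7]
Step 2: flows [1->0,2->0,0->3,4->0] -> levels [7 6 7 2 6]
Step 3: flows [0->1,0=2,0->3,0->4] -> levels [4 7 7 3 7]
Tank 0 first reaches <=4 at step 3

Answer: 3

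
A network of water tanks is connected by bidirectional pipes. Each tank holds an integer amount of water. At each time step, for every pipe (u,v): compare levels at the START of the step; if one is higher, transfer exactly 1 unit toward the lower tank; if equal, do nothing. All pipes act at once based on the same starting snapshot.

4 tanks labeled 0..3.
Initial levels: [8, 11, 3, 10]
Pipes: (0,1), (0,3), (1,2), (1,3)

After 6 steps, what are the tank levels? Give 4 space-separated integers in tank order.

Answer: 8 9 7 8

Derivation:
Step 1: flows [1->0,3->0,1->2,1->3] -> levels [10 8 4 10]
Step 2: flows [0->1,0=3,1->2,3->1] -> levels [9 9 5 9]
Step 3: flows [0=1,0=3,1->2,1=3] -> levels [9 8 6 9]
Step 4: flows [0->1,0=3,1->2,3->1] -> levels [8 9 7 8]
Step 5: flows [1->0,0=3,1->2,1->3] -> levels [9 6 8 9]
Step 6: flows [0->1,0=3,2->1,3->1] -> levels [8 9 7 8]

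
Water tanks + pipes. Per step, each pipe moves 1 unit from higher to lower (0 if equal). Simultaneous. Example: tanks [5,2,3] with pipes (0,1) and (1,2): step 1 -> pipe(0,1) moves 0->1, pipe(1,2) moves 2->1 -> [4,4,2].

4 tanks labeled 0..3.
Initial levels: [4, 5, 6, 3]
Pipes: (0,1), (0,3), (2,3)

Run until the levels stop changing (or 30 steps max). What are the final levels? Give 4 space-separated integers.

Answer: 5 4 5 4

Derivation:
Step 1: flows [1->0,0->3,2->3] -> levels [4 4 5 5]
Step 2: flows [0=1,3->0,2=3] -> levels [5 4 5 4]
Step 3: flows [0->1,0->3,2->3] -> levels [3 5 4 6]
Step 4: flows [1->0,3->0,3->2] -> levels [5 4 5 4]
  -> period-2 cycle: step 4 state = step 2 state; never stabilizes
  -> state at step 30: (30-2) mod 2 = 0, same as step 2 -> [5 4 5 4]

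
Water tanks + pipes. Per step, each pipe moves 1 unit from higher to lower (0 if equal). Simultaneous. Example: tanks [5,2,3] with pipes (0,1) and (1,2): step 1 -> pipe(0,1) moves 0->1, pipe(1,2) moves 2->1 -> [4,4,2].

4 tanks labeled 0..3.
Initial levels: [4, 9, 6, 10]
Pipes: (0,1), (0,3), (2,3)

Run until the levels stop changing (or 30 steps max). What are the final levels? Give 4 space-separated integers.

Step 1: flows [1->0,3->0,3->2] -> levels [6 8 7 8]
Step 2: flows [1->0,3->0,3->2] -> levels [8 7 8 6]
Step 3: flows [0->1,0->3,2->3] -> levels [6 8 7 8]
  -> period-2 cycle: step 3 state = step 1 state; never stabilizes
  -> state at step 30: (30-1) mod 2 = 1, same as step 2 -> [8 7 8 6]

Answer: 8 7 8 6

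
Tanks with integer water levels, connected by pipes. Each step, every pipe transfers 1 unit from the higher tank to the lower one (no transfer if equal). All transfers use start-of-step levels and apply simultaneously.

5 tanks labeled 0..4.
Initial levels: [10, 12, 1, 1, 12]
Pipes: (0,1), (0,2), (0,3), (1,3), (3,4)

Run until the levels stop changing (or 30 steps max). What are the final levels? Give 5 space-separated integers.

Answer: 9 7 6 6 8

Derivation:
Step 1: flows [1->0,0->2,0->3,1->3,4->3] -> levels [9 10 2 4 11]
Step 2: flows [1->0,0->2,0->3,1->3,4->3] -> levels [8 8 3 7 10]
Step 3: flows [0=1,0->2,0->3,1->3,4->3] -> levels [6 7 4 10 9]
Step 4: flows [1->0,0->2,3->0,3->1,3->4] -> levels [7 7 5 7 10]
Step 5: flows [0=1,0->2,0=3,1=3,4->3] -> levels [6 7 6 8 9]
Step 6: flows [1->0,0=2,3->0,3->1,4->3] -> levels [8 7 6 7 8]
Step 7: flows [0->1,0->2,0->3,1=3,4->3] -> levels [5 8 7 9 7]
Step 8: flows [1->0,2->0,3->0,3->1,3->4] -> levels [8 8 6 6 8]
Step 9: flows [0=1,0->2,0->3,1->3,4->3] -> levels [6 7 7 9 7]
Step 10: flows [1->0,2->0,3->0,3->1,3->4] -> levels [9 7 6 6 8]
Step 11: flows [0->1,0->2,0->3,1->3,4->3] -> levels [6 7 7 9 7]
  -> period-2 cycle: step 11 state = step 9 state; never stabilizes
  -> state at step 30: (30-9) mod 2 = 1, same as step 10 -> [9 7 6 6 8]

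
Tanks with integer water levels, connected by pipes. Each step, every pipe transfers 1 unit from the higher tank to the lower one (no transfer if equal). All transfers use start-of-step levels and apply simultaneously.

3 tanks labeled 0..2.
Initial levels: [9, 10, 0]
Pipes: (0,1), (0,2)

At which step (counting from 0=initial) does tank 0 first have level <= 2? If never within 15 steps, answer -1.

Step 1: flows [1->0,0->2] -> levels [9 9 1]
Step 2: flows [0=1,0->2] -> levels [8 9 2]
Step 3: flows [1->0,0->2] -> levels [8 8 3]
Step 4: flows [0=1,0->2] -> levels [7 8 4]
Step 5: flows [1->0,0->2] -> levels [7 7 5]
Step 6: flows [0=1,0->2] -> levels [6 7 6]
Step 7: flows [1->0,0=2] -> levels [7 6 6]
Step 8: flows [0->1,0->2] -> levels [5 7 7]
Step 9: flows [1->0,2->0] -> levels [7 6 6]
  -> period-2 cycle (repeats step 7); tank 0 never drops to <=2
Tank 0 never reaches <=2 within 15 steps

Answer: -1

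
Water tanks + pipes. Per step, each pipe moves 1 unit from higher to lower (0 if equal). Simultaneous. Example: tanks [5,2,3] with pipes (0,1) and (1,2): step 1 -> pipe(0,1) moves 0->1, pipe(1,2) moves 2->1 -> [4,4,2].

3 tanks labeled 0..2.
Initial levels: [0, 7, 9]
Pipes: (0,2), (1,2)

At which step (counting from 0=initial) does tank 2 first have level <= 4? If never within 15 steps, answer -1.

Answer: 7

Derivation:
Step 1: flows [2->0,2->1] -> levels [1 8 7]
Step 2: flows [2->0,1->2] -> levels [2 7 7]
Step 3: flows [2->0,1=2] -> levels [3 7 6]
Step 4: flows [2->0,1->2] -> levels [4 6 6]
Step 5: flows [2->0,1=2] -> levels [5 6 5]
Step 6: flows [0=2,1->2] -> levels [5 5 6]
Step 7: flows [2->0,2->1] -> levels [6 6 4]
Tank 2 first reaches <=4 at step 7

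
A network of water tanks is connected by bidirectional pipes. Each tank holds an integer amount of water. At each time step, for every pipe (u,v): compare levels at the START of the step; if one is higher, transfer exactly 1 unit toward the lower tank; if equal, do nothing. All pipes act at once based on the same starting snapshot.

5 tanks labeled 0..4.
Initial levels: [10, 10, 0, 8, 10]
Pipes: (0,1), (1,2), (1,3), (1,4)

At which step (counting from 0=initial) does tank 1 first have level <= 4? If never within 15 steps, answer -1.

Answer: -1

Derivation:
Step 1: flows [0=1,1->2,1->3,1=4] -> levels [10 8 1 9 10]
Step 2: flows [0->1,1->2,3->1,4->1] -> levels [9 10 2 8 9]
Step 3: flows [1->0,1->2,1->3,1->4] -> levels [10 6 3 9 10]
Step 4: flows [0->1,1->2,3->1,4->1] -> levels [9 8 4 8 9]
Step 5: flows [0->1,1->2,1=3,4->1] -> levels [8 9 5 8 8]
Step 6: flows [1->0,1->2,1->3,1->4] -> levels [9 5 6 9 9]
Step 7: flows [0->1,2->1,3->1,4->1] -> levels [8 9 5 8 8]
  -> period-2 cycle (repeats step 5); tank 1 never drops to <=4
Tank 1 never reaches <=4 within 15 steps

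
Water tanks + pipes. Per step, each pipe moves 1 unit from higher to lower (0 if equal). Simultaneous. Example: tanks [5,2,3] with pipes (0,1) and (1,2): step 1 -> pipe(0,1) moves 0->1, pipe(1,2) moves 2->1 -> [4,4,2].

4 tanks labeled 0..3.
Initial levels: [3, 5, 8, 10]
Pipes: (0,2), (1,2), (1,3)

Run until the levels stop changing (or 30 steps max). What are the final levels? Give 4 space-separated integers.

Step 1: flows [2->0,2->1,3->1] -> levels [4 7 6 9]
Step 2: flows [2->0,1->2,3->1] -> levels [5 7 6 8]
Step 3: flows [2->0,1->2,3->1] -> levels [6 7 6 7]
Step 4: flows [0=2,1->2,1=3] -> levels [6 6 7 7]
Step 5: flows [2->0,2->1,3->1] -> levels [7 8 5 6]
Step 6: flows [0->2,1->2,1->3] -> levels [6 6 7 7]
  -> period-2 cycle: step 6 state = step 4 state; never stabilizes
  -> state at step 30: (30-4) mod 2 = 0, same as step 4 -> [6 6 7 7]

Answer: 6 6 7 7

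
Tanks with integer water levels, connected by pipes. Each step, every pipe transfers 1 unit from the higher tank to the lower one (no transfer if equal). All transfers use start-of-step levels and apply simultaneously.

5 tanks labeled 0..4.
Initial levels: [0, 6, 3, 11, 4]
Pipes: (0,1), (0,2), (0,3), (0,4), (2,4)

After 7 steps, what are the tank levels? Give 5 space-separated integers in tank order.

Answer: 3 5 5 6 5

Derivation:
Step 1: flows [1->0,2->0,3->0,4->0,4->2] -> levels [4 5 3 10 2]
Step 2: flows [1->0,0->2,3->0,0->4,2->4] -> levels [4 4 3 9 4]
Step 3: flows [0=1,0->2,3->0,0=4,4->2] -> levels [4 4 5 8 3]
Step 4: flows [0=1,2->0,3->0,0->4,2->4] -> levels [5 4 3 7 5]
Step 5: flows [0->1,0->2,3->0,0=4,4->2] -> levels [4 5 5 6 4]
Step 6: flows [1->0,2->0,3->0,0=4,2->4] -> levels [7 4 3 5 5]
Step 7: flows [0->1,0->2,0->3,0->4,4->2] -> levels [3 5 5 6 5]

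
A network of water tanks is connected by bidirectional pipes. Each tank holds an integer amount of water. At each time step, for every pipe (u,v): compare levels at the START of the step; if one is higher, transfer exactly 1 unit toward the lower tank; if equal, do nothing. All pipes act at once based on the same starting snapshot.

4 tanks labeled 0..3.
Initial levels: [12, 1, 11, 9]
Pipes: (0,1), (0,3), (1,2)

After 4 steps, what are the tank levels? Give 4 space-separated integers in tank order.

Answer: 8 9 7 9

Derivation:
Step 1: flows [0->1,0->3,2->1] -> levels [10 3 10 10]
Step 2: flows [0->1,0=3,2->1] -> levels [9 5 9 10]
Step 3: flows [0->1,3->0,2->1] -> levels [9 7 8 9]
Step 4: flows [0->1,0=3,2->1] -> levels [8 9 7 9]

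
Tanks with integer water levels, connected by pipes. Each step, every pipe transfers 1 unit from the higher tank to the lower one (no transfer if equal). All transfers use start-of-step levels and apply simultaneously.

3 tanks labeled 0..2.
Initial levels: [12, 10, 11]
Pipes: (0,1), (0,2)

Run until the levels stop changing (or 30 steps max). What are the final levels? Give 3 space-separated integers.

Step 1: flows [0->1,0->2] -> levels [10 11 12]
Step 2: flows [1->0,2->0] -> levels [12 10 11]
  -> period-2 cycle: step 2 state = step 0 state; never stabilizes
  -> state at step 30: (30-0) mod 2 = 0, same as step 0 -> [12 10 11]

Answer: 12 10 11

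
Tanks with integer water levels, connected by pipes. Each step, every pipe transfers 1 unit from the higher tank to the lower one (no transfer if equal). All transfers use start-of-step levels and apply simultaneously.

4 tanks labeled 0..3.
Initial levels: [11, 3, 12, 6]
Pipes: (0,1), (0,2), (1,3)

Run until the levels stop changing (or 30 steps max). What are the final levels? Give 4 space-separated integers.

Answer: 7 9 9 7

Derivation:
Step 1: flows [0->1,2->0,3->1] -> levels [11 5 11 5]
Step 2: flows [0->1,0=2,1=3] -> levels [10 6 11 5]
Step 3: flows [0->1,2->0,1->3] -> levels [10 6 10 6]
Step 4: flows [0->1,0=2,1=3] -> levels [9 7 10 6]
Step 5: flows [0->1,2->0,1->3] -> levels [9 7 9 7]
Step 6: flows [0->1,0=2,1=3] -> levels [8 8 9 7]
Step 7: flows [0=1,2->0,1->3] -> levels [9 7 8 8]
Step 8: flows [0->1,0->2,3->1] -> levels [7 9 9 7]
Step 9: flows [1->0,2->0,1->3] -> levels [9 7 8 8]
  -> period-2 cycle: step 9 state = step 7 state; never stabilizes
  -> state at step 30: (30-7) mod 2 = 1, same as step 8 -> [7 9 9 7]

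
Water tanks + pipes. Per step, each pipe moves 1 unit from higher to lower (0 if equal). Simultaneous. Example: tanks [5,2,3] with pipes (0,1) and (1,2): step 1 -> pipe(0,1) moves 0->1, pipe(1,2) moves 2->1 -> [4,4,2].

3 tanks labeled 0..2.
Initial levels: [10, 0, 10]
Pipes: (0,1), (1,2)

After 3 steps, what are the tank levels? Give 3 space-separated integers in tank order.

Step 1: flows [0->1,2->1] -> levels [9 2 9]
Step 2: flows [0->1,2->1] -> levels [8 4 8]
Step 3: flows [0->1,2->1] -> levels [7 6 7]

Answer: 7 6 7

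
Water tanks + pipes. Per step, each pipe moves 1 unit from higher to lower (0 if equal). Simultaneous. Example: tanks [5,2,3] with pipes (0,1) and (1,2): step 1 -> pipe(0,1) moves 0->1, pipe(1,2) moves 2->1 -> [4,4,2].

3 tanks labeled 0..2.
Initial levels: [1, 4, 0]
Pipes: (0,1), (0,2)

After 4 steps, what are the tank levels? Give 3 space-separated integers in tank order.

Step 1: flows [1->0,0->2] -> levels [1 3 1]
Step 2: flows [1->0,0=2] -> levels [2 2 1]
Step 3: flows [0=1,0->2] -> levels [1 2 2]
Step 4: flows [1->0,2->0] -> levels [3 1 1]

Answer: 3 1 1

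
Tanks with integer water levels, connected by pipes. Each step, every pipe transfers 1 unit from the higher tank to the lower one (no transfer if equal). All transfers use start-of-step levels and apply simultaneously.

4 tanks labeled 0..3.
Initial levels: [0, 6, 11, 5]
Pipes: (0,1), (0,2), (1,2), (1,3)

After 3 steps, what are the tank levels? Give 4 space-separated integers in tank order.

Answer: 6 5 5 6

Derivation:
Step 1: flows [1->0,2->0,2->1,1->3] -> levels [2 5 9 6]
Step 2: flows [1->0,2->0,2->1,3->1] -> levels [4 6 7 5]
Step 3: flows [1->0,2->0,2->1,1->3] -> levels [6 5 5 6]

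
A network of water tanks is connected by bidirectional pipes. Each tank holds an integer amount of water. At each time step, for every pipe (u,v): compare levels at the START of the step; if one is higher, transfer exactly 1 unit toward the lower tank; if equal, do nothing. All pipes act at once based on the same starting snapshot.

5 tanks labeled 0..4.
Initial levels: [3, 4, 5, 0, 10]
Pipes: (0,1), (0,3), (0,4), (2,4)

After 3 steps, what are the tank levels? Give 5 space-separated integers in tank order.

Step 1: flows [1->0,0->3,4->0,4->2] -> levels [4 3 6 1 8]
Step 2: flows [0->1,0->3,4->0,4->2] -> levels [3 4 7 2 6]
Step 3: flows [1->0,0->3,4->0,2->4] -> levels [4 3 6 3 6]

Answer: 4 3 6 3 6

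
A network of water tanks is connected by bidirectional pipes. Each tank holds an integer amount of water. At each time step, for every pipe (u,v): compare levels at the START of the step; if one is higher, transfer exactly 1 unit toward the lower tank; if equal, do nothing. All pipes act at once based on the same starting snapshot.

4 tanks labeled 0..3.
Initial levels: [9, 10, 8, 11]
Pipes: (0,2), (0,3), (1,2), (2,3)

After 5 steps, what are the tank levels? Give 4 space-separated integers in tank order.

Step 1: flows [0->2,3->0,1->2,3->2] -> levels [9 9 11 9]
Step 2: flows [2->0,0=3,2->1,2->3] -> levels [10 10 8 10]
Step 3: flows [0->2,0=3,1->2,3->2] -> levels [9 9 11 9]
  -> period-2 cycle: step 3 state = step 1 state
  -> state at step 5: (5-1) mod 2 = 0, same as step 1 -> [9 9 11 9]

Answer: 9 9 11 9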